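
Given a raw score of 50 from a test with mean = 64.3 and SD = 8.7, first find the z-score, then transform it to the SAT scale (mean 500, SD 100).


z = (X - mean) / SD = (50 - 64.3) / 8.7
z = -14.3 / 8.7
z = -1.6437
SAT-scale = SAT = 500 + 100z
Carry z at full precision (z = -14.3 / 8.7) into the conversion:
SAT-scale = 500 + 100 * (-14.3 / 8.7) = 500 + -1430 / 8.7
SAT-scale = 500 + -164.3678
SAT-scale = 335.6322

335.6322


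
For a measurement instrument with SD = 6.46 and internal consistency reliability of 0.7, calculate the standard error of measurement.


SEM = SD * sqrt(1 - rxx)
SEM = 6.46 * sqrt(1 - 0.7)
SEM = 6.46 * sqrt(0.3) = 6.46 * 0.547723
SEM = 3.5383

3.5383


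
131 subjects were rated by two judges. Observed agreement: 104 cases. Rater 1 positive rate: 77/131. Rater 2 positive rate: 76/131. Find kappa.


P_o = 104/131 = 0.793893
P_e = (77*76 + 54*55) / 17161 = 0.514073
kappa = (P_o - P_e) / (1 - P_e)
kappa = (0.793893 - 0.514073) / (1 - 0.514073)
kappa = 0.5758

0.5758


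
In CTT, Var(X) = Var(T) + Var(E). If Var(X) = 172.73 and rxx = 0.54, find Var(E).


var_true = rxx * var_obs = 0.54 * 172.73 = 93.2742
var_error = var_obs - var_true
var_error = 172.73 - 93.2742
var_error = 79.4558

79.4558


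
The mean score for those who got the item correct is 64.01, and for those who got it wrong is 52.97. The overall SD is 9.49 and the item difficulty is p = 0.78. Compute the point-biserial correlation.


q = 1 - p = 0.22
rpb = ((M1 - M0) / SD) * sqrt(p * q)
rpb = ((64.01 - 52.97) / 9.49) * sqrt(0.78 * 0.22)
rpb = 0.4819

0.4819


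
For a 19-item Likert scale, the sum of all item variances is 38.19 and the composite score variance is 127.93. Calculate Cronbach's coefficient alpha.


alpha = (k/(k-1)) * (1 - sum(si^2)/s_total^2)
= (19/18) * (1 - 38.19/127.93)
alpha = 0.7404

0.7404


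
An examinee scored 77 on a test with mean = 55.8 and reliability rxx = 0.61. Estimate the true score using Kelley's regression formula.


T_est = rxx * X + (1 - rxx) * mean
T_est = 0.61 * 77 + 0.39 * 55.8
T_est = 46.97 + 21.762
T_est = 68.732

68.732


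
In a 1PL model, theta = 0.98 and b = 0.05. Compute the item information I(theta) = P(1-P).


P = 1/(1+exp(-(0.98-0.05))) = 0.7171
I = P*(1-P) = 0.7171 * 0.2829
I = 0.2029

0.2029


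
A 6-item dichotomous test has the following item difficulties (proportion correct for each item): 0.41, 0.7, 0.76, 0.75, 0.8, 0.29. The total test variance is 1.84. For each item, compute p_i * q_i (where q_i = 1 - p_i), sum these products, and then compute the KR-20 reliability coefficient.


For each item, compute p_i * q_i:
  Item 1: 0.41 * 0.59 = 0.2419
  Item 2: 0.7 * 0.3 = 0.21
  Item 3: 0.76 * 0.24 = 0.1824
  Item 4: 0.75 * 0.25 = 0.1875
  Item 5: 0.8 * 0.2 = 0.16
  Item 6: 0.29 * 0.71 = 0.2059
Sum(p_i * q_i) = 0.2419 + 0.21 + 0.1824 + 0.1875 + 0.16 + 0.2059 = 1.1877
KR-20 = (k/(k-1)) * (1 - Sum(p_i*q_i) / Var_total)
= (6/5) * (1 - 1.1877/1.84)
= 1.2 * 0.3545
KR-20 = 0.4254

0.4254


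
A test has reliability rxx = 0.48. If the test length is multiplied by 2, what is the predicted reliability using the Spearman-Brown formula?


r_new = (n * rxx) / (1 + (n-1) * rxx)
r_new = (2 * 0.48) / (1 + 1 * 0.48)
r_new = 0.96 / 1.48
r_new = 0.6486

0.6486


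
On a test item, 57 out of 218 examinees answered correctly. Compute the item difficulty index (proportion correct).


Item difficulty p = number correct / total examinees
p = 57 / 218
p = 0.2615

0.2615


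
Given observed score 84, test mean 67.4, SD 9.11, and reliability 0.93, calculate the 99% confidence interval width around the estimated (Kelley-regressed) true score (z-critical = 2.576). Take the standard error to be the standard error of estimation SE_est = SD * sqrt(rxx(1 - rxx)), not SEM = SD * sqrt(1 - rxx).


True score estimate = 0.93*84 + 0.07*67.4 = 82.838
SE_est = SD * sqrt(rxx * (1 - rxx)) = 9.11 * sqrt(0.93 * 0.07) = 9.11 * sqrt(0.0651) = 2.324389
CI = T_est +/- z * SE_est, so width = 2 * z * SE_est = 2 * 2.576 * 2.324389
Width = 11.9753

11.9753


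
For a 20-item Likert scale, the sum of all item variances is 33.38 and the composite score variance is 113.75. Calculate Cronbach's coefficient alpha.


alpha = (k/(k-1)) * (1 - sum(si^2)/s_total^2)
= (20/19) * (1 - 33.38/113.75)
alpha = 0.7437

0.7437


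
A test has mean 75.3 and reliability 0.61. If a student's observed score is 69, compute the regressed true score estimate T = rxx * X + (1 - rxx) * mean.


T_est = rxx * X + (1 - rxx) * mean
T_est = 0.61 * 69 + 0.39 * 75.3
T_est = 42.09 + 29.367
T_est = 71.457

71.457


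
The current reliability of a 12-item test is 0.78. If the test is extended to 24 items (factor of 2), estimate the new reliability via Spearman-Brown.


r_new = (n * rxx) / (1 + (n-1) * rxx)
r_new = (2 * 0.78) / (1 + 1 * 0.78)
r_new = 1.56 / 1.78
r_new = 0.8764

0.8764


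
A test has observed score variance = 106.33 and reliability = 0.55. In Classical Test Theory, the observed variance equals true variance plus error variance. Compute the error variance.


var_true = rxx * var_obs = 0.55 * 106.33 = 58.4815
var_error = var_obs - var_true
var_error = 106.33 - 58.4815
var_error = 47.8485

47.8485


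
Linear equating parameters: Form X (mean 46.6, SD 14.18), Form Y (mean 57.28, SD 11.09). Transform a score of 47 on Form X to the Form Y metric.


slope = SD_Y / SD_X = 11.09 / 14.18 ~ 0.7821
intercept = mean_Y - slope * mean_X = 57.28 - (11.09 / 14.18) * 46.6 ~ 20.8347
Y = slope * X + intercept. To avoid rounding drift from the rounded slope/intercept, evaluate the equivalent form Y = mean_Y + SD_Y * (X - mean_X) / SD_X at full precision:
Y = 57.28 + 11.09 * (47 - 46.6) / 14.18
Y = 57.28 + 11.09 * 0.4 / 14.18
Y = 57.28 + 4.436 / 14.18
Y = 57.28 + 0.3128
Y = 57.5928

57.5928


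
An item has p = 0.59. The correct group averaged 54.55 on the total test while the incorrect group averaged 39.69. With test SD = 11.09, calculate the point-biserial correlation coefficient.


q = 1 - p = 0.41
rpb = ((M1 - M0) / SD) * sqrt(p * q)
rpb = ((54.55 - 39.69) / 11.09) * sqrt(0.59 * 0.41)
rpb = 0.659

0.659


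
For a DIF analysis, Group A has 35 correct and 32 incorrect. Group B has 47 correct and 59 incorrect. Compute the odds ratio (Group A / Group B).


Odds_A = 35/32 = 1.0938
Odds_B = 47/59 = 0.7966
OR = Odds_A / Odds_B = 1.0938 / 0.7966
Exactly, OR = (35 * 59) / (32 * 47) = 2065 / 1504
OR = 1.373

1.373


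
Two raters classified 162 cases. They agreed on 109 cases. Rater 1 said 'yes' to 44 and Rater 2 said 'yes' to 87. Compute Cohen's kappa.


P_o = 109/162 = 0.67284
P_e = (44*87 + 118*75) / 26244 = 0.483082
kappa = (P_o - P_e) / (1 - P_e)
kappa = (0.67284 - 0.483082) / (1 - 0.483082)
kappa = 0.3671

0.3671


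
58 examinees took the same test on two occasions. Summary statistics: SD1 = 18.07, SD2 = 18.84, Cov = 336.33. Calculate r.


r = cov(X,Y) / (SD_X * SD_Y)
r = 336.33 / (18.07 * 18.84)
r = 336.33 / 340.4388
r = 0.9879

0.9879


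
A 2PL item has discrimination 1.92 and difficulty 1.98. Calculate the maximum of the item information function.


For 2PL, max info at theta = b = 1.98
I_max = a^2 / 4 = 1.92^2 / 4
= 3.6864 / 4
I_max = 0.9216

0.9216


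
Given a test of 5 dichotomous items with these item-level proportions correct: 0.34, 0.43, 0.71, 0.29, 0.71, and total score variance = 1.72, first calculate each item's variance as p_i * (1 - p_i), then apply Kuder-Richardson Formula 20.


For each item, compute p_i * q_i:
  Item 1: 0.34 * 0.66 = 0.2244
  Item 2: 0.43 * 0.57 = 0.2451
  Item 3: 0.71 * 0.29 = 0.2059
  Item 4: 0.29 * 0.71 = 0.2059
  Item 5: 0.71 * 0.29 = 0.2059
Sum(p_i * q_i) = 0.2244 + 0.2451 + 0.2059 + 0.2059 + 0.2059 = 1.0872
KR-20 = (k/(k-1)) * (1 - Sum(p_i*q_i) / Var_total)
= (5/4) * (1 - 1.0872/1.72)
= 1.25 * 0.3679
KR-20 = 0.4599

0.4599


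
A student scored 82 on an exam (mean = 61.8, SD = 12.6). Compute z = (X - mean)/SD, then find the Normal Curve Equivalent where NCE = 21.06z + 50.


z = (X - mean) / SD = (82 - 61.8) / 12.6
z = 20.2 / 12.6
z = 1.6032
NCE = NCE = 21.06z + 50
Carry z at full precision (z = 20.2 / 12.6) into the conversion:
NCE = 21.06 * (20.2 / 12.6) + 50 = 425.412 / 12.6 + 50
NCE = 33.7629 + 50
NCE = 83.7629

83.7629


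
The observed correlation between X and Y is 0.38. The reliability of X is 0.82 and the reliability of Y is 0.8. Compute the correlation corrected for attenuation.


r_corrected = rxy / sqrt(rxx * ryy)
= 0.38 / sqrt(0.82 * 0.8)
= 0.38 / sqrt(0.656)
= 0.38 / 0.809938
r_corrected = 0.4692

0.4692


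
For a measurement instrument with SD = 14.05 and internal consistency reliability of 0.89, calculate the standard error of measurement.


SEM = SD * sqrt(1 - rxx)
SEM = 14.05 * sqrt(1 - 0.89)
SEM = 14.05 * sqrt(0.11) = 14.05 * 0.331662
SEM = 4.6599

4.6599


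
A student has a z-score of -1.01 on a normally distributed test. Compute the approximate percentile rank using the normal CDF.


CDF(z) = 0.5 * (1 + erf(z/sqrt(2)))
erf(-0.7142) = -0.6875
CDF = 0.1562
Percentile rank = 0.1562 * 100 = 15.62

15.62


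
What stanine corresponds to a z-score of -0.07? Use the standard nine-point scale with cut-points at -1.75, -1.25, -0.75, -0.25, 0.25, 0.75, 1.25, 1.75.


Stanine boundaries: [-1.75, -1.25, -0.75, -0.25, 0.25, 0.75, 1.25, 1.75]
z = -0.07
Check each boundary:
  z >= -1.75 -> could be stanine 2
  z >= -1.25 -> could be stanine 3
  z >= -0.75 -> could be stanine 4
  z >= -0.25 -> could be stanine 5
  z < 0.25
  z < 0.75
  z < 1.25
  z < 1.75
Highest qualifying boundary gives stanine = 5

5


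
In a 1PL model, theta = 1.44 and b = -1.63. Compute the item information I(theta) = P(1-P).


P = 1/(1+exp(-(1.44--1.63))) = 0.9556
I = P*(1-P) = 0.9556 * 0.0444
I = 0.0424

0.0424


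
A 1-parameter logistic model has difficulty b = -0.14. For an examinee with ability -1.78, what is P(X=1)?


theta - b = -1.78 - -0.14 = -1.64
exp(-(theta - b)) = exp(1.64) = 5.1552
P = 1 / (1 + 5.1552)
P = 0.1625

0.1625


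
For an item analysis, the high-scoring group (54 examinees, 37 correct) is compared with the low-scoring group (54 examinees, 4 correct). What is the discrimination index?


p_upper = 37/54 = 0.6852
p_lower = 4/54 = 0.0741
D = 0.6852 - 0.0741 = 0.6111

0.6111


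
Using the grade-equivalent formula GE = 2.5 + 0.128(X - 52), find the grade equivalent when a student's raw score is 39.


raw - median = 39 - 52 = -13
slope * diff = 0.128 * -13 = -1.664
GE = 2.5 + -1.664
GE = 0.836

0.836


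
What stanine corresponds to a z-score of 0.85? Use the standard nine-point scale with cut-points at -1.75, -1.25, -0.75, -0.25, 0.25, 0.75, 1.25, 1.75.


Stanine boundaries: [-1.75, -1.25, -0.75, -0.25, 0.25, 0.75, 1.25, 1.75]
z = 0.85
Check each boundary:
  z >= -1.75 -> could be stanine 2
  z >= -1.25 -> could be stanine 3
  z >= -0.75 -> could be stanine 4
  z >= -0.25 -> could be stanine 5
  z >= 0.25 -> could be stanine 6
  z >= 0.75 -> could be stanine 7
  z < 1.25
  z < 1.75
Highest qualifying boundary gives stanine = 7

7


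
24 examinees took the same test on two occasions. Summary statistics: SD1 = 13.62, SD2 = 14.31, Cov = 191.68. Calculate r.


r = cov(X,Y) / (SD_X * SD_Y)
r = 191.68 / (13.62 * 14.31)
r = 191.68 / 194.9022
r = 0.9835

0.9835


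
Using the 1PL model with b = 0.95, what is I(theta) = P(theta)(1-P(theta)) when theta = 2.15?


P = 1/(1+exp(-(2.15-0.95))) = 0.7685
I = P*(1-P) = 0.7685 * 0.2315
I = 0.1779

0.1779


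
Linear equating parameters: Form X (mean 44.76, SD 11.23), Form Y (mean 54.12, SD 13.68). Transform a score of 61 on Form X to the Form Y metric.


slope = SD_Y / SD_X = 13.68 / 11.23 ~ 1.2182
intercept = mean_Y - slope * mean_X = 54.12 - (13.68 / 11.23) * 44.76 ~ -0.4051
Y = slope * X + intercept. To avoid rounding drift from the rounded slope/intercept, evaluate the equivalent form Y = mean_Y + SD_Y * (X - mean_X) / SD_X at full precision:
Y = 54.12 + 13.68 * (61 - 44.76) / 11.23
Y = 54.12 + 13.68 * 16.24 / 11.23
Y = 54.12 + 222.1632 / 11.23
Y = 54.12 + 19.783
Y = 73.903

73.903


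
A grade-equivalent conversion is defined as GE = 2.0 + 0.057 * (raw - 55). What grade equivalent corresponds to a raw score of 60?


raw - median = 60 - 55 = 5
slope * diff = 0.057 * 5 = 0.285
GE = 2.0 + 0.285
GE = 2.285

2.285


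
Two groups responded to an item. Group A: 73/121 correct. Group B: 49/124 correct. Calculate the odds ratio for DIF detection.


Odds_A = 73/48 = 1.5208
Odds_B = 49/75 = 0.6533
OR = Odds_A / Odds_B = 1.5208 / 0.6533
Exactly, OR = (73 * 75) / (48 * 49) = 5475 / 2352
OR = 2.3278

2.3278


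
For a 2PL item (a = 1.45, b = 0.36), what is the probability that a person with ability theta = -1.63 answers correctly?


a*(theta - b) = 1.45 * (-1.63 - 0.36) = -2.8855
exp(--2.8855) = 17.9125
P = 1 / (1 + 17.9125)
P = 0.0529

0.0529


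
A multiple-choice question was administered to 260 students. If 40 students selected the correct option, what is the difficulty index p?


Item difficulty p = number correct / total examinees
p = 40 / 260
p = 0.1538

0.1538


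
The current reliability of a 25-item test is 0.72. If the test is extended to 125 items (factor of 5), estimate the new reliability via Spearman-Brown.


r_new = (n * rxx) / (1 + (n-1) * rxx)
r_new = (5 * 0.72) / (1 + 4 * 0.72)
r_new = 3.6 / 3.88
r_new = 0.9278

0.9278


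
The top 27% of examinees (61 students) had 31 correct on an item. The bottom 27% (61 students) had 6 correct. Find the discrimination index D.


p_upper = 31/61 = 0.5082
p_lower = 6/61 = 0.0984
D = 0.5082 - 0.0984 = 0.4098

0.4098


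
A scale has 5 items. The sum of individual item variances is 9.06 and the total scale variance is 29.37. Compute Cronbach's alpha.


alpha = (k/(k-1)) * (1 - sum(si^2)/s_total^2)
= (5/4) * (1 - 9.06/29.37)
alpha = 0.8644

0.8644


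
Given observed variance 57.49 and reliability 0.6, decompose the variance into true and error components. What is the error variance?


var_true = rxx * var_obs = 0.6 * 57.49 = 34.494
var_error = var_obs - var_true
var_error = 57.49 - 34.494
var_error = 22.996

22.996


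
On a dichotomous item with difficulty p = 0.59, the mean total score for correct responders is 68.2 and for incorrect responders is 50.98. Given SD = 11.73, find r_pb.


q = 1 - p = 0.41
rpb = ((M1 - M0) / SD) * sqrt(p * q)
rpb = ((68.2 - 50.98) / 11.73) * sqrt(0.59 * 0.41)
rpb = 0.722

0.722


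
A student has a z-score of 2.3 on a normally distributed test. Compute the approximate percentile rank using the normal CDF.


CDF(z) = 0.5 * (1 + erf(z/sqrt(2)))
erf(1.6263) = 0.9786
CDF = 0.9893
Percentile rank = 0.9893 * 100 = 98.93

98.93


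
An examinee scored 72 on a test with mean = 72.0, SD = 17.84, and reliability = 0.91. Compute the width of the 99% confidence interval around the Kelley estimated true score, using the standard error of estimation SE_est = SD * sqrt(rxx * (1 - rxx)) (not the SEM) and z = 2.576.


True score estimate = 0.91*72 + 0.09*72.0 = 72.0
SE_est = SD * sqrt(rxx * (1 - rxx)) = 17.84 * sqrt(0.91 * 0.09) = 17.84 * sqrt(0.0819) = 5.105483
CI = T_est +/- z * SE_est, so width = 2 * z * SE_est = 2 * 2.576 * 5.105483
Width = 26.3034

26.3034


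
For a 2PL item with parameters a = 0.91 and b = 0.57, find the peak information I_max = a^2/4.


For 2PL, max info at theta = b = 0.57
I_max = a^2 / 4 = 0.91^2 / 4
= 0.8281 / 4
I_max = 0.207

0.207


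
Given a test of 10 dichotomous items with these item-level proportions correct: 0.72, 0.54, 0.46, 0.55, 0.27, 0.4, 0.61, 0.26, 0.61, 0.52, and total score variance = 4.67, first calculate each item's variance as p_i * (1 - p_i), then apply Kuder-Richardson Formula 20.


For each item, compute p_i * q_i:
  Item 1: 0.72 * 0.28 = 0.2016
  Item 2: 0.54 * 0.46 = 0.2484
  Item 3: 0.46 * 0.54 = 0.2484
  Item 4: 0.55 * 0.45 = 0.2475
  Item 5: 0.27 * 0.73 = 0.1971
  Item 6: 0.4 * 0.6 = 0.24
  Item 7: 0.61 * 0.39 = 0.2379
  Item 8: 0.26 * 0.74 = 0.1924
  Item 9: 0.61 * 0.39 = 0.2379
  Item 10: 0.52 * 0.48 = 0.2496
Sum(p_i * q_i) = 0.2016 + 0.2484 + 0.2484 + 0.2475 + 0.1971 + 0.24 + 0.2379 + 0.1924 + 0.2379 + 0.2496 = 2.3008
KR-20 = (k/(k-1)) * (1 - Sum(p_i*q_i) / Var_total)
= (10/9) * (1 - 2.3008/4.67)
= 1.1111 * 0.5073
KR-20 = 0.5637

0.5637


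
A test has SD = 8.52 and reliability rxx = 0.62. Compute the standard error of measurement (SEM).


SEM = SD * sqrt(1 - rxx)
SEM = 8.52 * sqrt(1 - 0.62)
SEM = 8.52 * sqrt(0.38) = 8.52 * 0.616441
SEM = 5.2521

5.2521


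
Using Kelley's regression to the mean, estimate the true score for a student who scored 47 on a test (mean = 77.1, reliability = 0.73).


T_est = rxx * X + (1 - rxx) * mean
T_est = 0.73 * 47 + 0.27 * 77.1
T_est = 34.31 + 20.817
T_est = 55.127

55.127


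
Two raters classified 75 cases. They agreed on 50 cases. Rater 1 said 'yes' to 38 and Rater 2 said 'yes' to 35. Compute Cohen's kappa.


P_o = 50/75 = 0.666667
P_e = (38*35 + 37*40) / 5625 = 0.499556
kappa = (P_o - P_e) / (1 - P_e)
kappa = (0.666667 - 0.499556) / (1 - 0.499556)
kappa = 0.3339

0.3339


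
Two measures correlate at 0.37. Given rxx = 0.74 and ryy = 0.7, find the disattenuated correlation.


r_corrected = rxy / sqrt(rxx * ryy)
= 0.37 / sqrt(0.74 * 0.7)
= 0.37 / sqrt(0.518)
= 0.37 / 0.719722
r_corrected = 0.5141

0.5141


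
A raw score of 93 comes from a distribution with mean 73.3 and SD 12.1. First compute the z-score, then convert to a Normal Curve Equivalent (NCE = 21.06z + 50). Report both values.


z = (X - mean) / SD = (93 - 73.3) / 12.1
z = 19.7 / 12.1
z = 1.6281
NCE = NCE = 21.06z + 50
Carry z at full precision (z = 19.7 / 12.1) into the conversion:
NCE = 21.06 * (19.7 / 12.1) + 50 = 414.882 / 12.1 + 50
NCE = 34.2878 + 50
NCE = 84.2878

84.2878


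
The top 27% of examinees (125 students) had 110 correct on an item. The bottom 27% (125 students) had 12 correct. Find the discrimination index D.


p_upper = 110/125 = 0.88
p_lower = 12/125 = 0.096
D = 0.88 - 0.096 = 0.784

0.784


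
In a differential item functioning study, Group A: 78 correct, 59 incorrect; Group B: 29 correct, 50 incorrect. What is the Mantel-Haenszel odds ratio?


Odds_A = 78/59 = 1.322
Odds_B = 29/50 = 0.58
OR = Odds_A / Odds_B = 1.322 / 0.58
Exactly, OR = (78 * 50) / (59 * 29) = 3900 / 1711
OR = 2.2794

2.2794


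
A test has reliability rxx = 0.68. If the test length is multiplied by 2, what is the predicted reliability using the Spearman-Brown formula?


r_new = (n * rxx) / (1 + (n-1) * rxx)
r_new = (2 * 0.68) / (1 + 1 * 0.68)
r_new = 1.36 / 1.68
r_new = 0.8095

0.8095


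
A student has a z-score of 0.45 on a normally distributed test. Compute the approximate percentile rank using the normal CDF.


CDF(z) = 0.5 * (1 + erf(z/sqrt(2)))
erf(0.3182) = 0.3473
CDF = 0.6736
Percentile rank = 0.6736 * 100 = 67.36

67.36


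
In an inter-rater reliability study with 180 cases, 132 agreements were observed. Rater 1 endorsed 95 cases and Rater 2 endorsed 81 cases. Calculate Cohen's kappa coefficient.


P_o = 132/180 = 0.733333
P_e = (95*81 + 85*99) / 32400 = 0.497222
kappa = (P_o - P_e) / (1 - P_e)
kappa = (0.733333 - 0.497222) / (1 - 0.497222)
kappa = 0.4696

0.4696


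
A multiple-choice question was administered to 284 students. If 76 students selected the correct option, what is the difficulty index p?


Item difficulty p = number correct / total examinees
p = 76 / 284
p = 0.2676

0.2676


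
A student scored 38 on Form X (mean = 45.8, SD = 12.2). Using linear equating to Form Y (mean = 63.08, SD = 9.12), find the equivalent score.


slope = SD_Y / SD_X = 9.12 / 12.2 ~ 0.7475
intercept = mean_Y - slope * mean_X = 63.08 - (9.12 / 12.2) * 45.8 ~ 28.8426
Y = slope * X + intercept. To avoid rounding drift from the rounded slope/intercept, evaluate the equivalent form Y = mean_Y + SD_Y * (X - mean_X) / SD_X at full precision:
Y = 63.08 + 9.12 * (38 - 45.8) / 12.2
Y = 63.08 - 9.12 * 7.8 / 12.2
Y = 63.08 - 71.136 / 12.2
Y = 63.08 - 5.8308
Y = 57.2492

57.2492


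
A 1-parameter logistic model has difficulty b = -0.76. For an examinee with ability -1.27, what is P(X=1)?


theta - b = -1.27 - -0.76 = -0.51
exp(-(theta - b)) = exp(0.51) = 1.6653
P = 1 / (1 + 1.6653)
P = 0.3752

0.3752


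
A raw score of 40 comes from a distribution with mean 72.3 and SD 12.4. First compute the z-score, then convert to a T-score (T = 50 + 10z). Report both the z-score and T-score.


z = (X - mean) / SD = (40 - 72.3) / 12.4
z = -32.3 / 12.4
z = -2.6048
T-score = T = 50 + 10z
Carry z at full precision (z = -32.3 / 12.4) into the conversion:
T-score = 50 + 10 * (-32.3 / 12.4) = 50 + -323 / 12.4
T-score = 50 + -26.0484
T-score = 23.9516

23.9516


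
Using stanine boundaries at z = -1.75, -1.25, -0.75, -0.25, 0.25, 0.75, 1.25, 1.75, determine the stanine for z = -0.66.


Stanine boundaries: [-1.75, -1.25, -0.75, -0.25, 0.25, 0.75, 1.25, 1.75]
z = -0.66
Check each boundary:
  z >= -1.75 -> could be stanine 2
  z >= -1.25 -> could be stanine 3
  z >= -0.75 -> could be stanine 4
  z < -0.25
  z < 0.25
  z < 0.75
  z < 1.25
  z < 1.75
Highest qualifying boundary gives stanine = 4

4


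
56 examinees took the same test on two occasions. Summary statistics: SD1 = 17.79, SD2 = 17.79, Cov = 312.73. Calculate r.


r = cov(X,Y) / (SD_X * SD_Y)
r = 312.73 / (17.79 * 17.79)
r = 312.73 / 316.4841
r = 0.9881

0.9881


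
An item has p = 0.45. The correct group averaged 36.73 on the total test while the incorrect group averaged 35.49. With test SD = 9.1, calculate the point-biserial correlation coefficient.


q = 1 - p = 0.55
rpb = ((M1 - M0) / SD) * sqrt(p * q)
rpb = ((36.73 - 35.49) / 9.1) * sqrt(0.45 * 0.55)
rpb = 0.0678

0.0678


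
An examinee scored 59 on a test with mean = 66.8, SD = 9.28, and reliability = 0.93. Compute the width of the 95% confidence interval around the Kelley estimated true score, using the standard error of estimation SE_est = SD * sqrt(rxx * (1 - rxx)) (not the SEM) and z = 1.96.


True score estimate = 0.93*59 + 0.07*66.8 = 59.546
SE_est = SD * sqrt(rxx * (1 - rxx)) = 9.28 * sqrt(0.93 * 0.07) = 9.28 * sqrt(0.0651) = 2.367764
CI = T_est +/- z * SE_est, so width = 2 * z * SE_est = 2 * 1.96 * 2.367764
Width = 9.2816

9.2816


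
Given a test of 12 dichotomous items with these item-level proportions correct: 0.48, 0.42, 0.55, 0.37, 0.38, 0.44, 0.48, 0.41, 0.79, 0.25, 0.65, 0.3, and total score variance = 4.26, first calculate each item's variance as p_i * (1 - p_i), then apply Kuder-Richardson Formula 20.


For each item, compute p_i * q_i:
  Item 1: 0.48 * 0.52 = 0.2496
  Item 2: 0.42 * 0.58 = 0.2436
  Item 3: 0.55 * 0.45 = 0.2475
  Item 4: 0.37 * 0.63 = 0.2331
  Item 5: 0.38 * 0.62 = 0.2356
  Item 6: 0.44 * 0.56 = 0.2464
  Item 7: 0.48 * 0.52 = 0.2496
  Item 8: 0.41 * 0.59 = 0.2419
  Item 9: 0.79 * 0.21 = 0.1659
  Item 10: 0.25 * 0.75 = 0.1875
  Item 11: 0.65 * 0.35 = 0.2275
  Item 12: 0.3 * 0.7 = 0.21
Sum(p_i * q_i) = 0.2496 + 0.2436 + 0.2475 + 0.2331 + 0.2356 + 0.2464 + 0.2496 + 0.2419 + 0.1659 + 0.1875 + 0.2275 + 0.21 = 2.7382
KR-20 = (k/(k-1)) * (1 - Sum(p_i*q_i) / Var_total)
= (12/11) * (1 - 2.7382/4.26)
= 1.0909 * 0.3572
KR-20 = 0.3897

0.3897


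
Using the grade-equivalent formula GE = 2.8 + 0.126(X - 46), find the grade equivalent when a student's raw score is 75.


raw - median = 75 - 46 = 29
slope * diff = 0.126 * 29 = 3.654
GE = 2.8 + 3.654
GE = 6.454

6.454


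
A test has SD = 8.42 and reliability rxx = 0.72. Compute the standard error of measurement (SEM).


SEM = SD * sqrt(1 - rxx)
SEM = 8.42 * sqrt(1 - 0.72)
SEM = 8.42 * sqrt(0.28) = 8.42 * 0.52915
SEM = 4.4554

4.4554


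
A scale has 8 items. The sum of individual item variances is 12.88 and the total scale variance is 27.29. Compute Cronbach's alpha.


alpha = (k/(k-1)) * (1 - sum(si^2)/s_total^2)
= (8/7) * (1 - 12.88/27.29)
alpha = 0.6035

0.6035


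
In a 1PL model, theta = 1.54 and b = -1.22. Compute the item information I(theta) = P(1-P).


P = 1/(1+exp(-(1.54--1.22))) = 0.9405
I = P*(1-P) = 0.9405 * 0.0595
I = 0.056

0.056


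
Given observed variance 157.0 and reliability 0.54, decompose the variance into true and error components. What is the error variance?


var_true = rxx * var_obs = 0.54 * 157.0 = 84.78
var_error = var_obs - var_true
var_error = 157.0 - 84.78
var_error = 72.22

72.22


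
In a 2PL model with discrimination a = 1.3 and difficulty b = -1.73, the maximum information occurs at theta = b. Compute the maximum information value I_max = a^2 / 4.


For 2PL, max info at theta = b = -1.73
I_max = a^2 / 4 = 1.3^2 / 4
= 1.69 / 4
I_max = 0.4225

0.4225


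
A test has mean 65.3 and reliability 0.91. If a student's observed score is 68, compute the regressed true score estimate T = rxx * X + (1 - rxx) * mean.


T_est = rxx * X + (1 - rxx) * mean
T_est = 0.91 * 68 + 0.09 * 65.3
T_est = 61.88 + 5.877
T_est = 67.757

67.757


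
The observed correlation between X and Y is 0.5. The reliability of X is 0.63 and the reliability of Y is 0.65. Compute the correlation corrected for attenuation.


r_corrected = rxy / sqrt(rxx * ryy)
= 0.5 / sqrt(0.63 * 0.65)
= 0.5 / sqrt(0.4095)
= 0.5 / 0.639922
r_corrected = 0.7813

0.7813


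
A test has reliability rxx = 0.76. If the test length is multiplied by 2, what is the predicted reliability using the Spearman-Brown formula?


r_new = (n * rxx) / (1 + (n-1) * rxx)
r_new = (2 * 0.76) / (1 + 1 * 0.76)
r_new = 1.52 / 1.76
r_new = 0.8636

0.8636


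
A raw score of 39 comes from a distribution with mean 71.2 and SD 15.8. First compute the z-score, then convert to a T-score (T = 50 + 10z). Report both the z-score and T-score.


z = (X - mean) / SD = (39 - 71.2) / 15.8
z = -32.2 / 15.8
z = -2.038
T-score = T = 50 + 10z
Carry z at full precision (z = -32.2 / 15.8) into the conversion:
T-score = 50 + 10 * (-32.2 / 15.8) = 50 + -322 / 15.8
T-score = 50 + -20.3797
T-score = 29.6203

29.6203


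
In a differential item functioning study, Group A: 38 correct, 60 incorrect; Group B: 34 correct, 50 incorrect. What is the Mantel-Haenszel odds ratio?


Odds_A = 38/60 = 0.6333
Odds_B = 34/50 = 0.68
OR = Odds_A / Odds_B = 0.6333 / 0.68
Exactly, OR = (38 * 50) / (60 * 34) = 1900 / 2040
OR = 0.9314

0.9314


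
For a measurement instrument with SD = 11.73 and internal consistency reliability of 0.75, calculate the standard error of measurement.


SEM = SD * sqrt(1 - rxx)
SEM = 11.73 * sqrt(1 - 0.75)
SEM = 11.73 * sqrt(0.25) = 11.73 * 0.5
SEM = 5.865

5.865


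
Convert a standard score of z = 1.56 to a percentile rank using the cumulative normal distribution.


CDF(z) = 0.5 * (1 + erf(z/sqrt(2)))
erf(1.1031) = 0.8812
CDF = 0.9406
Percentile rank = 0.9406 * 100 = 94.06

94.06


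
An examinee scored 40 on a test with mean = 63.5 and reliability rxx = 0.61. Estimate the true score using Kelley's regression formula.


T_est = rxx * X + (1 - rxx) * mean
T_est = 0.61 * 40 + 0.39 * 63.5
T_est = 24.4 + 24.765
T_est = 49.165

49.165


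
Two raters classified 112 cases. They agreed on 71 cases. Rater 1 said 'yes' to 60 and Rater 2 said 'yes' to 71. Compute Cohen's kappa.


P_o = 71/112 = 0.633929
P_e = (60*71 + 52*41) / 12544 = 0.509566
kappa = (P_o - P_e) / (1 - P_e)
kappa = (0.633929 - 0.509566) / (1 - 0.509566)
kappa = 0.2536

0.2536


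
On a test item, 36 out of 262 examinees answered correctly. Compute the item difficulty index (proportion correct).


Item difficulty p = number correct / total examinees
p = 36 / 262
p = 0.1374

0.1374


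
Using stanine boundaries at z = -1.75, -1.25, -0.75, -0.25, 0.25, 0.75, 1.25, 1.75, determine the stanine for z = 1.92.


Stanine boundaries: [-1.75, -1.25, -0.75, -0.25, 0.25, 0.75, 1.25, 1.75]
z = 1.92
Check each boundary:
  z >= -1.75 -> could be stanine 2
  z >= -1.25 -> could be stanine 3
  z >= -0.75 -> could be stanine 4
  z >= -0.25 -> could be stanine 5
  z >= 0.25 -> could be stanine 6
  z >= 0.75 -> could be stanine 7
  z >= 1.25 -> could be stanine 8
  z >= 1.75 -> could be stanine 9
Highest qualifying boundary gives stanine = 9

9


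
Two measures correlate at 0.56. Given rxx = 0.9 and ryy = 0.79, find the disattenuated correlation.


r_corrected = rxy / sqrt(rxx * ryy)
= 0.56 / sqrt(0.9 * 0.79)
= 0.56 / sqrt(0.711)
= 0.56 / 0.843208
r_corrected = 0.6641

0.6641


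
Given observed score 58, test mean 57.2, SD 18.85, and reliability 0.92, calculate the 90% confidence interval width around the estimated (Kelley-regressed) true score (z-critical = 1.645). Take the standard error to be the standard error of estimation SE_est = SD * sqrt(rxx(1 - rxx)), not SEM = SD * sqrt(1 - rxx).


True score estimate = 0.92*58 + 0.08*57.2 = 57.936
SE_est = SD * sqrt(rxx * (1 - rxx)) = 18.85 * sqrt(0.92 * 0.08) = 18.85 * sqrt(0.0736) = 5.113877
CI = T_est +/- z * SE_est, so width = 2 * z * SE_est = 2 * 1.645 * 5.113877
Width = 16.8247

16.8247


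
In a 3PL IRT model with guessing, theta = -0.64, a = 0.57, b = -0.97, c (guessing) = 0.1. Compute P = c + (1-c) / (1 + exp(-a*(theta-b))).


logit = 0.57*(-0.64 - -0.97) = 0.1881
P* = 1/(1 + exp(-0.1881)) = 0.5469
P = 0.1 + (1 - 0.1) * 0.5469
P = 0.5922

0.5922


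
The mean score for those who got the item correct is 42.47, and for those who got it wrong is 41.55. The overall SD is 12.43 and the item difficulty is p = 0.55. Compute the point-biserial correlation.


q = 1 - p = 0.45
rpb = ((M1 - M0) / SD) * sqrt(p * q)
rpb = ((42.47 - 41.55) / 12.43) * sqrt(0.55 * 0.45)
rpb = 0.0368

0.0368


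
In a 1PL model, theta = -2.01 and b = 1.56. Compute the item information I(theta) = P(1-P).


P = 1/(1+exp(-(-2.01-1.56))) = 0.0274
I = P*(1-P) = 0.0274 * 0.9726
I = 0.0266

0.0266


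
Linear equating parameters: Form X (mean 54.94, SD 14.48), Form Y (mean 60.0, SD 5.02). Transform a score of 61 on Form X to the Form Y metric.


slope = SD_Y / SD_X = 5.02 / 14.48 ~ 0.3467
intercept = mean_Y - slope * mean_X = 60.0 - (5.02 / 14.48) * 54.94 ~ 40.9531
Y = slope * X + intercept. To avoid rounding drift from the rounded slope/intercept, evaluate the equivalent form Y = mean_Y + SD_Y * (X - mean_X) / SD_X at full precision:
Y = 60.0 + 5.02 * (61 - 54.94) / 14.48
Y = 60.0 + 5.02 * 6.06 / 14.48
Y = 60.0 + 30.4212 / 14.48
Y = 60.0 + 2.1009
Y = 62.1009

62.1009


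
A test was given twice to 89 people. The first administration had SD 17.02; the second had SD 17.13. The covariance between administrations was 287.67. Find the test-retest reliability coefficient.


r = cov(X,Y) / (SD_X * SD_Y)
r = 287.67 / (17.02 * 17.13)
r = 287.67 / 291.5526
r = 0.9867

0.9867


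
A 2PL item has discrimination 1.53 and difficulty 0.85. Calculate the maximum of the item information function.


For 2PL, max info at theta = b = 0.85
I_max = a^2 / 4 = 1.53^2 / 4
= 2.3409 / 4
I_max = 0.5852

0.5852


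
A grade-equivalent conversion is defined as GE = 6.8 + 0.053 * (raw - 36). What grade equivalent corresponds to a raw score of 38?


raw - median = 38 - 36 = 2
slope * diff = 0.053 * 2 = 0.106
GE = 6.8 + 0.106
GE = 6.906

6.906


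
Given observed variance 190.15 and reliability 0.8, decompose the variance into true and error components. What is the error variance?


var_true = rxx * var_obs = 0.8 * 190.15 = 152.12
var_error = var_obs - var_true
var_error = 190.15 - 152.12
var_error = 38.03

38.03


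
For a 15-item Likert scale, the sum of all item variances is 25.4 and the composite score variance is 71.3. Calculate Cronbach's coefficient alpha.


alpha = (k/(k-1)) * (1 - sum(si^2)/s_total^2)
= (15/14) * (1 - 25.4/71.3)
alpha = 0.6897

0.6897


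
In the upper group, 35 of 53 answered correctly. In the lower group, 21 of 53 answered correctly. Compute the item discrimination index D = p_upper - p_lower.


p_upper = 35/53 = 0.6604
p_lower = 21/53 = 0.3962
D = 0.6604 - 0.3962 = 0.2642

0.2642


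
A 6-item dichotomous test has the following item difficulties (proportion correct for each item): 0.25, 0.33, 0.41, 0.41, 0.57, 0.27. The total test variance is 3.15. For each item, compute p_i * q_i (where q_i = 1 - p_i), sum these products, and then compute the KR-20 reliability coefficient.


For each item, compute p_i * q_i:
  Item 1: 0.25 * 0.75 = 0.1875
  Item 2: 0.33 * 0.67 = 0.2211
  Item 3: 0.41 * 0.59 = 0.2419
  Item 4: 0.41 * 0.59 = 0.2419
  Item 5: 0.57 * 0.43 = 0.2451
  Item 6: 0.27 * 0.73 = 0.1971
Sum(p_i * q_i) = 0.1875 + 0.2211 + 0.2419 + 0.2419 + 0.2451 + 0.1971 = 1.3346
KR-20 = (k/(k-1)) * (1 - Sum(p_i*q_i) / Var_total)
= (6/5) * (1 - 1.3346/3.15)
= 1.2 * 0.5763
KR-20 = 0.6916

0.6916


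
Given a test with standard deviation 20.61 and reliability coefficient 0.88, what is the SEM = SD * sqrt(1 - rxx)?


SEM = SD * sqrt(1 - rxx)
SEM = 20.61 * sqrt(1 - 0.88)
SEM = 20.61 * sqrt(0.12) = 20.61 * 0.34641
SEM = 7.1395

7.1395


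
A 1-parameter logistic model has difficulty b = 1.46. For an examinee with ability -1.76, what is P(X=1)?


theta - b = -1.76 - 1.46 = -3.22
exp(-(theta - b)) = exp(3.22) = 25.0281
P = 1 / (1 + 25.0281)
P = 0.0384

0.0384


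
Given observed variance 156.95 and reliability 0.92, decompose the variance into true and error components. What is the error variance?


var_true = rxx * var_obs = 0.92 * 156.95 = 144.394
var_error = var_obs - var_true
var_error = 156.95 - 144.394
var_error = 12.556

12.556


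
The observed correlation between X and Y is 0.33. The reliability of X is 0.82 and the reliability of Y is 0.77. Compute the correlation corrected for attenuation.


r_corrected = rxy / sqrt(rxx * ryy)
= 0.33 / sqrt(0.82 * 0.77)
= 0.33 / sqrt(0.6314)
= 0.33 / 0.794607
r_corrected = 0.4153

0.4153


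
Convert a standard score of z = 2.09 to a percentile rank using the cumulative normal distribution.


CDF(z) = 0.5 * (1 + erf(z/sqrt(2)))
erf(1.4779) = 0.9634
CDF = 0.9817
Percentile rank = 0.9817 * 100 = 98.17

98.17


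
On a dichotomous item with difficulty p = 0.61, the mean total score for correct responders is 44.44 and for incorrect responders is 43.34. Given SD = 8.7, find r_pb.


q = 1 - p = 0.39
rpb = ((M1 - M0) / SD) * sqrt(p * q)
rpb = ((44.44 - 43.34) / 8.7) * sqrt(0.61 * 0.39)
rpb = 0.0617

0.0617


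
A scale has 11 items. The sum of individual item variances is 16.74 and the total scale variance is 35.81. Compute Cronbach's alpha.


alpha = (k/(k-1)) * (1 - sum(si^2)/s_total^2)
= (11/10) * (1 - 16.74/35.81)
alpha = 0.5858

0.5858


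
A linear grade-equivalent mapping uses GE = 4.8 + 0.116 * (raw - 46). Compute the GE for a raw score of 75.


raw - median = 75 - 46 = 29
slope * diff = 0.116 * 29 = 3.364
GE = 4.8 + 3.364
GE = 8.164

8.164


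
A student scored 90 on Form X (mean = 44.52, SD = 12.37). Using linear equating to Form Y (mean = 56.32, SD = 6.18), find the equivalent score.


slope = SD_Y / SD_X = 6.18 / 12.37 ~ 0.4996
intercept = mean_Y - slope * mean_X = 56.32 - (6.18 / 12.37) * 44.52 ~ 34.078
Y = slope * X + intercept. To avoid rounding drift from the rounded slope/intercept, evaluate the equivalent form Y = mean_Y + SD_Y * (X - mean_X) / SD_X at full precision:
Y = 56.32 + 6.18 * (90 - 44.52) / 12.37
Y = 56.32 + 6.18 * 45.48 / 12.37
Y = 56.32 + 281.0664 / 12.37
Y = 56.32 + 22.7216
Y = 79.0416

79.0416


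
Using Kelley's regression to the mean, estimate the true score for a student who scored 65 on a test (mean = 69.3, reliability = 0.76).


T_est = rxx * X + (1 - rxx) * mean
T_est = 0.76 * 65 + 0.24 * 69.3
T_est = 49.4 + 16.632
T_est = 66.032

66.032


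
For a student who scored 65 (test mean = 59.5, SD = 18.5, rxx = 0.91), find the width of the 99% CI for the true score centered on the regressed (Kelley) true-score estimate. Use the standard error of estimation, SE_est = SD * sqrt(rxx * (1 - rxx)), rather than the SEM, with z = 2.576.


True score estimate = 0.91*65 + 0.09*59.5 = 64.505
SE_est = SD * sqrt(rxx * (1 - rxx)) = 18.5 * sqrt(0.91 * 0.09) = 18.5 * sqrt(0.0819) = 5.294363
CI = T_est +/- z * SE_est, so width = 2 * z * SE_est = 2 * 2.576 * 5.294363
Width = 27.2766

27.2766


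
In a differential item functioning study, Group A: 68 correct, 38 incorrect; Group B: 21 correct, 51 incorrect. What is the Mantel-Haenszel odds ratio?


Odds_A = 68/38 = 1.7895
Odds_B = 21/51 = 0.4118
OR = Odds_A / Odds_B = 1.7895 / 0.4118
Exactly, OR = (68 * 51) / (38 * 21) = 3468 / 798
OR = 4.3459

4.3459


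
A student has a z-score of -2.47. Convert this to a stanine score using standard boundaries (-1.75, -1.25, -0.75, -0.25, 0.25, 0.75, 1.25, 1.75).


Stanine boundaries: [-1.75, -1.25, -0.75, -0.25, 0.25, 0.75, 1.25, 1.75]
z = -2.47
Check each boundary:
  z < -1.75
  z < -1.25
  z < -0.75
  z < -0.25
  z < 0.25
  z < 0.75
  z < 1.25
  z < 1.75
Highest qualifying boundary gives stanine = 1

1


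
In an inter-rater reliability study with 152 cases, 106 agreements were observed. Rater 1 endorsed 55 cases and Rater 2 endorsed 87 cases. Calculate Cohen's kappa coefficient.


P_o = 106/152 = 0.697368
P_e = (55*87 + 97*65) / 23104 = 0.480003
kappa = (P_o - P_e) / (1 - P_e)
kappa = (0.697368 - 0.480003) / (1 - 0.480003)
kappa = 0.418

0.418


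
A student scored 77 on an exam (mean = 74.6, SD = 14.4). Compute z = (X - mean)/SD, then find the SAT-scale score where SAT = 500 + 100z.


z = (X - mean) / SD = (77 - 74.6) / 14.4
z = 2.4 / 14.4
z = 0.1667
SAT-scale = SAT = 500 + 100z
Carry z at full precision (z = 2.4 / 14.4) into the conversion:
SAT-scale = 500 + 100 * (2.4 / 14.4) = 500 + 240 / 14.4
SAT-scale = 500 + 16.6667
SAT-scale = 516.6667

516.6667


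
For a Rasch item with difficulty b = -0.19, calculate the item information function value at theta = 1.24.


P = 1/(1+exp(-(1.24--0.19))) = 0.8069
I = P*(1-P) = 0.8069 * 0.1931
I = 0.1558

0.1558


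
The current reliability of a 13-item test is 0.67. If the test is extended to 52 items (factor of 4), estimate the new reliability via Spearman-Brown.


r_new = (n * rxx) / (1 + (n-1) * rxx)
r_new = (4 * 0.67) / (1 + 3 * 0.67)
r_new = 2.68 / 3.01
r_new = 0.8904

0.8904


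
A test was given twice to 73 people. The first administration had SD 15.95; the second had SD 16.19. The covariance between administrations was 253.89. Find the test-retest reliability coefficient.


r = cov(X,Y) / (SD_X * SD_Y)
r = 253.89 / (15.95 * 16.19)
r = 253.89 / 258.2305
r = 0.9832

0.9832


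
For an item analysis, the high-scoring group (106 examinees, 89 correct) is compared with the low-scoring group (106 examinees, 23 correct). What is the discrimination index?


p_upper = 89/106 = 0.8396
p_lower = 23/106 = 0.217
D = 0.8396 - 0.217 = 0.6226

0.6226


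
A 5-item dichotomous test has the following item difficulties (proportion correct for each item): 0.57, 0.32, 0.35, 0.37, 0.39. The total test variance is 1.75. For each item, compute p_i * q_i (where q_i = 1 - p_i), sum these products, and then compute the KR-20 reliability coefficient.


For each item, compute p_i * q_i:
  Item 1: 0.57 * 0.43 = 0.2451
  Item 2: 0.32 * 0.68 = 0.2176
  Item 3: 0.35 * 0.65 = 0.2275
  Item 4: 0.37 * 0.63 = 0.2331
  Item 5: 0.39 * 0.61 = 0.2379
Sum(p_i * q_i) = 0.2451 + 0.2176 + 0.2275 + 0.2331 + 0.2379 = 1.1612
KR-20 = (k/(k-1)) * (1 - Sum(p_i*q_i) / Var_total)
= (5/4) * (1 - 1.1612/1.75)
= 1.25 * 0.3365
KR-20 = 0.4206

0.4206


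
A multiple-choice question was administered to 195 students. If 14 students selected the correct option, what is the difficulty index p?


Item difficulty p = number correct / total examinees
p = 14 / 195
p = 0.0718

0.0718


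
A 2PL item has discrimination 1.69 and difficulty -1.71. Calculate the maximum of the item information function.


For 2PL, max info at theta = b = -1.71
I_max = a^2 / 4 = 1.69^2 / 4
= 2.8561 / 4
I_max = 0.714

0.714


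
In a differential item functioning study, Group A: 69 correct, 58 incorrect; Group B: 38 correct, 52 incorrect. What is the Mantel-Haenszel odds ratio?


Odds_A = 69/58 = 1.1897
Odds_B = 38/52 = 0.7308
OR = Odds_A / Odds_B = 1.1897 / 0.7308
Exactly, OR = (69 * 52) / (58 * 38) = 3588 / 2204
OR = 1.6279

1.6279
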